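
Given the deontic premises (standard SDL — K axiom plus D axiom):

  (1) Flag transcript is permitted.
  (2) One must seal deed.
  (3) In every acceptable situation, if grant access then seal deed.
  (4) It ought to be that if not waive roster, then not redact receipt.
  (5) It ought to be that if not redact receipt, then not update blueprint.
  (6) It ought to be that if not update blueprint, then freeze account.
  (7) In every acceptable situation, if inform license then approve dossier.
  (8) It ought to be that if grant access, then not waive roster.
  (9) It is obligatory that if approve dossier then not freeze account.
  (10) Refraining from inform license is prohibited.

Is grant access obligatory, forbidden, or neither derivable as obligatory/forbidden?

Premise 10 is F(¬inform_license), i.e. O(inform_license).
Applying K to premise 7 (O(inform_license → approve_dossier)) and O(inform_license) yields O(approve_dossier).
From O(approve_dossier) and premise 9, O(approve_dossier → ¬freeze_account), we obtain O(¬freeze_account).
Premise 6, O(¬update_blueprint → freeze_account), contraposes to O(¬freeze_account → update_blueprint); with O(¬freeze_account) we get O(update_blueprint).
Premise 5, O(¬redact_receipt → ¬update_blueprint), contraposes to O(update_blueprint → redact_receipt); with O(update_blueprint) we get O(redact_receipt).
Premise 4, O(¬waive_roster → ¬redact_receipt), contraposes to O(redact_receipt → waive_roster); with O(redact_receipt) we get O(waive_roster).
Premise 8 is O(grant_access → ¬waive_roster); contrapositively O(waive_roster → ¬grant_access). Since O(waive_roster) holds, K gives O(¬grant_access).
Premises 1, 2, 3 do not contribute to this derivation.
Thus O(¬grant_access), which is F(grant_access): grant_access is forbidden.

Forbidden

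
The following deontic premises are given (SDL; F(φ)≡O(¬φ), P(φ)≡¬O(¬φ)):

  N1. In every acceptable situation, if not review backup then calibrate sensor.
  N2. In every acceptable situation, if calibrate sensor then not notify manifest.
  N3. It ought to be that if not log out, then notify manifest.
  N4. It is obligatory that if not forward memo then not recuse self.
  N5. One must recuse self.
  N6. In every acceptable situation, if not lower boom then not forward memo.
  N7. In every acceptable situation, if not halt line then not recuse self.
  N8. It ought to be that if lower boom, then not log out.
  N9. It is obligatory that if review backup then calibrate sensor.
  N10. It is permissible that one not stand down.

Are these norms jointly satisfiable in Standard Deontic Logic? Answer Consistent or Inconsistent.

Inconsistent

By case analysis on ¬review_backup: premise 1 gives O(¬review_backup → calibrate_sensor) and premise 9 gives O(review_backup → calibrate_sensor), so O(calibrate_sensor) either way.
Premise 2 is O(calibrate_sensor → ¬notify_manifest); since O(calibrate_sensor), deontic closure gives O(¬notify_manifest).
The contrapositive of premise 3 (O(¬log_out → notify_manifest)) is O(¬notify_manifest → log_out), and O(¬notify_manifest) is already established, so O(log_out).
Premise 8 is O(lower_boom → ¬log_out); contrapositively O(log_out → ¬lower_boom). Since O(log_out) holds, K gives O(¬lower_boom).
Applying K to premise 6 (O(¬lower_boom → ¬forward_memo)) and O(¬lower_boom) yields O(¬forward_memo).
With premise 4, O(¬forward_memo → ¬recuse_self), the K-axiom yields O(¬recuse_self).
But premise 5 directly asserts O(recuse_self).
We now have both O(¬recuse_self) and O(recuse_self) — recuse_self is simultaneously obligatory and forbidden, violating the D-axiom.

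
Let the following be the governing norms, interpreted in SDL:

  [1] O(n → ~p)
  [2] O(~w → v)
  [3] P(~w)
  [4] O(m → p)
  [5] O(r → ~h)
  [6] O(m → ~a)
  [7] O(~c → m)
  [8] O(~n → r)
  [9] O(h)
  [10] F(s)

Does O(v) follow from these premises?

No

Premise 2 is O(~w → v), but O(~w) is not derivable from the premises (the permission P(~w) asserts only ~O(w), not O(~w)), so it does not yield O(v).
No other premise forces O(v). An ideal world satisfying every premise can still have v false, so O(v) is not derivable.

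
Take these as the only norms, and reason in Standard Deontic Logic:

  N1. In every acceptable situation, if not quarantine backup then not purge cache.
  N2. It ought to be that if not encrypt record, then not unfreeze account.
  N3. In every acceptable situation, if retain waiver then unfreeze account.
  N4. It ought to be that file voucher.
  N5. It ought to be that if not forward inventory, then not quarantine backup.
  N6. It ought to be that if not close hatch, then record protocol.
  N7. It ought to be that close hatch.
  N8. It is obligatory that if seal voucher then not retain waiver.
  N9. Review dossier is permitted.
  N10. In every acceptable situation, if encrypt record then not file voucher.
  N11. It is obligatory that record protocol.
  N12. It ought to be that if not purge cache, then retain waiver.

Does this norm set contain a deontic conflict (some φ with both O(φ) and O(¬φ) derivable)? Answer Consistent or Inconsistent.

Consistent

Premise 6 is O(¬close_hatch → record_protocol); even if O(record_protocol) held, inferring O(¬close_hatch) would be affirming the consequent — invalid.
So O(¬close_hatch) is not derivable, and the apparent clash with O(close_hatch) does not arise.
A world satisfying every obligation exists (e.g. close_hatch=true, encrypt_record=false, file_voucher=true, forward_inventory=true, purge_cache=true, quarantine_backup=true, record_protocol=true, retain_waiver=false, review_dossier=false, seal_voucher=false, unfreeze_account=false); no atom is both obligatory and forbidden, so the set is consistent.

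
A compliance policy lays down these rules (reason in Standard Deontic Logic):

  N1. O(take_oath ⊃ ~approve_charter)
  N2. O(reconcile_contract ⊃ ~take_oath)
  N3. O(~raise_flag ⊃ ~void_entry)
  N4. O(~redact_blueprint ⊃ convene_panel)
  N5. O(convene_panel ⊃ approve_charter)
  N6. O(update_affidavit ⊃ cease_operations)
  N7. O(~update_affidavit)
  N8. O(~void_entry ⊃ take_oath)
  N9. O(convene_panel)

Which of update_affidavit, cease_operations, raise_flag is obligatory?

raise_flag

Premise 9 gives O(convene_panel).
With premise 5, O(convene_panel ⊃ approve_charter), the K-axiom yields O(approve_charter).
The contrapositive of premise 1 (O(take_oath ⊃ ~approve_charter)) is O(approve_charter ⊃ ~take_oath), and O(approve_charter) is already established, so O(~take_oath).
The contrapositive of premise 8 (O(~void_entry ⊃ take_oath)) is O(~take_oath ⊃ void_entry), and O(~take_oath) is already established, so O(void_entry).
Premise 3 is O(~raise_flag ⊃ ~void_entry); contrapositively O(void_entry ⊃ raise_flag). Since O(void_entry) holds, K gives O(raise_flag).
So O(raise_flag) holds — raise_flag is obligatory. None of the other listed options is made obligatory by any chain of premises.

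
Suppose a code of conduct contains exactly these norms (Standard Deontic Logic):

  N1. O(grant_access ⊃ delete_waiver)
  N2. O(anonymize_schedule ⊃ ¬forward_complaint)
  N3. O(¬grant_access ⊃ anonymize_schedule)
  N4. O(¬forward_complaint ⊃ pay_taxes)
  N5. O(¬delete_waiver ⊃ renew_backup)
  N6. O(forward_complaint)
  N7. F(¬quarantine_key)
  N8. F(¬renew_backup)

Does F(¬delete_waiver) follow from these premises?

Yes

Premise 6 states O(forward_complaint) outright.
The contrapositive of premise 2 (O(anonymize_schedule ⊃ ¬forward_complaint)) is O(forward_complaint ⊃ ¬anonymize_schedule), and O(forward_complaint) is already established, so O(¬anonymize_schedule).
Premise 3 is O(¬grant_access ⊃ anonymize_schedule); contrapositively O(¬anonymize_schedule ⊃ grant_access). Since O(¬anonymize_schedule) holds, K gives O(grant_access).
With premise 1, O(grant_access ⊃ delete_waiver), the K-axiom yields O(delete_waiver).
Premises 4, 5, 7, 8 do not contribute to this derivation.
So O(delete_waiver) holds, i.e. F(¬delete_waiver). The claim follows.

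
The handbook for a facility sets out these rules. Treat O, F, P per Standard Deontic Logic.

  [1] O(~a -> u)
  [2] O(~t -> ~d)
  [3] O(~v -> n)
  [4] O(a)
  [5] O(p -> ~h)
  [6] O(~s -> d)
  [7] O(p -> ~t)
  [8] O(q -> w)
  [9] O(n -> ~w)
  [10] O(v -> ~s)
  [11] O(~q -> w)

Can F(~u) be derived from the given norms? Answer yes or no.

No

Premise 1 is O(~a -> u), but O(~a) is not derivable from the premises, so it does not yield O(u).
No other premise forces O(u). An ideal world satisfying every premise can still have ~u true, so F(~u) is not derivable.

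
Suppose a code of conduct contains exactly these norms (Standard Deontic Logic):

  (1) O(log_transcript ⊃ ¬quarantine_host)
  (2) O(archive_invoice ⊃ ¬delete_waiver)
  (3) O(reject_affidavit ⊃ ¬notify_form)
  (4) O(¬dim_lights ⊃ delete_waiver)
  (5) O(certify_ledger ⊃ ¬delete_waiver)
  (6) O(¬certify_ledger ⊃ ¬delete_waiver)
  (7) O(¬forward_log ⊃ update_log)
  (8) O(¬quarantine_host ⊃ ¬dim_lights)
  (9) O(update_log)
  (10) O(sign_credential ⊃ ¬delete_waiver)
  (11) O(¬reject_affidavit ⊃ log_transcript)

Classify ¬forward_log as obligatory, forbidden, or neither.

Neither

Premise 7 is O(¬forward_log ⊃ update_log); even if O(update_log) held, inferring O(¬forward_log) would be affirming the consequent — invalid.
No premise or chain of K-axiom applications forces O(¬forward_log), and none forces O(forward_log). So ¬forward_log is neither obligatory nor forbidden under these norms.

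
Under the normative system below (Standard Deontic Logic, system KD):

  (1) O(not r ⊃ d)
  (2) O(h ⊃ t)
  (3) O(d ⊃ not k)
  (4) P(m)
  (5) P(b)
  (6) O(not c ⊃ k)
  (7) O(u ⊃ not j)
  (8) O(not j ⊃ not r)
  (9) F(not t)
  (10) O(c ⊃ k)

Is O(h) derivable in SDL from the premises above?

No

Premise 2 is O(h ⊃ t); even if O(t) held, inferring O(h) would be affirming the consequent — invalid.
No other premise forces O(h). An ideal world satisfying every premise can still have h false, so O(h) is not derivable.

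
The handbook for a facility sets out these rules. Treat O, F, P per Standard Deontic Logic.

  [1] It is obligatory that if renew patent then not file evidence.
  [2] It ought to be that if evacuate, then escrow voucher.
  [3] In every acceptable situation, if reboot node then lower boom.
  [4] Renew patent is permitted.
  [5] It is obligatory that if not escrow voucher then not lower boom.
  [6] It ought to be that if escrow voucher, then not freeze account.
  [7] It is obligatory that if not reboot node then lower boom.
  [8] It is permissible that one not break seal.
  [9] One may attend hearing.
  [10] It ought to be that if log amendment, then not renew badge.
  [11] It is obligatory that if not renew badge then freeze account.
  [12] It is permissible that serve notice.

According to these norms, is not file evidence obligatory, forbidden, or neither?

Premise 1 is O(renew_patent → ¬file_evidence), but O(renew_patent) is not derivable from the premises (the permission P(renew_patent) asserts only ¬O(¬renew_patent), not O(renew_patent)), so it does not yield O(¬file_evidence).
No premise or chain of K-axiom applications forces O(¬file_evidence), and none forces O(file_evidence). So ¬file_evidence is neither obligatory nor forbidden under these norms.

Neither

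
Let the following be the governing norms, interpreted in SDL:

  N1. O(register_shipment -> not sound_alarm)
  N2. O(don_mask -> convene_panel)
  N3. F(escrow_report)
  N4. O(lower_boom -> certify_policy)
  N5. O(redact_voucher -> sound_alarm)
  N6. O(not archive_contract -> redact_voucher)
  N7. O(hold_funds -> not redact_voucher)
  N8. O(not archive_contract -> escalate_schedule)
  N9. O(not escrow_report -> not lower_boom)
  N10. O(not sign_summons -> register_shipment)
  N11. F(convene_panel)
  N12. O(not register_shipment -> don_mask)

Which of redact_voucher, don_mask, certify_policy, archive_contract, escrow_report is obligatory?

Premise 11 is F(convene_panel), i.e. O(not convene_panel).
Premise 2, O(don_mask -> convene_panel), contraposes to O(not convene_panel -> not don_mask); with O(not convene_panel) we get O(not don_mask).
Premise 12, O(not register_shipment -> don_mask), contraposes to O(not don_mask -> register_shipment); with O(not don_mask) we get O(register_shipment).
With premise 1, O(register_shipment -> not sound_alarm), the K-axiom yields O(not sound_alarm).
Premise 5, O(redact_voucher -> sound_alarm), contraposes to O(not sound_alarm -> not redact_voucher); with O(not sound_alarm) we get O(not redact_voucher).
The contrapositive of premise 6 (O(not archive_contract -> redact_voucher)) is O(not redact_voucher -> archive_contract), and O(not redact_voucher) is already established, so O(archive_contract).
So O(archive_contract) holds — archive_contract is obligatory. None of the other listed options is made obligatory by any chain of premises.

archive_contract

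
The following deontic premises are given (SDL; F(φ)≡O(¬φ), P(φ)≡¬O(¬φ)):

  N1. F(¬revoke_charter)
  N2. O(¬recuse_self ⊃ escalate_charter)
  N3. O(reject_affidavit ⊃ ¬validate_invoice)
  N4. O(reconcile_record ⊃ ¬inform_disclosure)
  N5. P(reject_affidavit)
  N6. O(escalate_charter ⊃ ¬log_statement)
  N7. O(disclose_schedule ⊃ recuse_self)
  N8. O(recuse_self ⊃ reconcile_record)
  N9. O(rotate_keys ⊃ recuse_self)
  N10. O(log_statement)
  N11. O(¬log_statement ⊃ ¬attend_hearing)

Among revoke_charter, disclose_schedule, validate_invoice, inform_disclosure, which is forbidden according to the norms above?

inform_disclosure

From premise 10 we have O(log_statement).
Premise 6, O(escalate_charter ⊃ ¬log_statement), contraposes to O(log_statement ⊃ ¬escalate_charter); with O(log_statement) we get O(¬escalate_charter).
Premise 2, O(¬recuse_self ⊃ escalate_charter), contraposes to O(¬escalate_charter ⊃ recuse_self); with O(¬escalate_charter) we get O(recuse_self).
With premise 8, O(recuse_self ⊃ reconcile_record), the K-axiom yields O(reconcile_record).
From O(reconcile_record) and premise 4, O(reconcile_record ⊃ ¬inform_disclosure), we obtain O(¬inform_disclosure).
So O(¬inform_disclosure) holds, i.e. inform_disclosure is forbidden. None of the other listed options is forbidden under the premises.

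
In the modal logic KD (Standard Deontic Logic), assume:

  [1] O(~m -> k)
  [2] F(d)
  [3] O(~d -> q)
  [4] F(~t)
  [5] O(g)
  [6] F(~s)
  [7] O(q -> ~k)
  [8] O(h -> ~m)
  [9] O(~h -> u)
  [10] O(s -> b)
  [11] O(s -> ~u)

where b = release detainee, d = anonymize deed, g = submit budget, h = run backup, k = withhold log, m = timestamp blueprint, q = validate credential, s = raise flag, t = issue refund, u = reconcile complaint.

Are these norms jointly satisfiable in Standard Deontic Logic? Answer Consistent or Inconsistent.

Inconsistent

Premise 2, F(d), is equivalent to O(~d).
With premise 3, O(~d -> q), the K-axiom yields O(q).
Premise 7 is O(q -> ~k); since O(q), deontic closure gives O(~k).
Premise 1 is O(~m -> k); contrapositively O(~k -> m). Since O(~k) holds, K gives O(m).
The contrapositive of premise 8 (O(h -> ~m)) is O(m -> ~h), and O(m) is already established, so O(~h).
Premise 9 is O(~h -> u); since O(~h), deontic closure gives O(u).
The contrapositive of premise 11 (O(s -> ~u)) is O(u -> ~s), and O(u) is already established, so O(~s).
However, F(~s) at premise 6 amounts to O(s).
We now have both O(~s) and O(s) — s is simultaneously obligatory and forbidden, violating the D-axiom.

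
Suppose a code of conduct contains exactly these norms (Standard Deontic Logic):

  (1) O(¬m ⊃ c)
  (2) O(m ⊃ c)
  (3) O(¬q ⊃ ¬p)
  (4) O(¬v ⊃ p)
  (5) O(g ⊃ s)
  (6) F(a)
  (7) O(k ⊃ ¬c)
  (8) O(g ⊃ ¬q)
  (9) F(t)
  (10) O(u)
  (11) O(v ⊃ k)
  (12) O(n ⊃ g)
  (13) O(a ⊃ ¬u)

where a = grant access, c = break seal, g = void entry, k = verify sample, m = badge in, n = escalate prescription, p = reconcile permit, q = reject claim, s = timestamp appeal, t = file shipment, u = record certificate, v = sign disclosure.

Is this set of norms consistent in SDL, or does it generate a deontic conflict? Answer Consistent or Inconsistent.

Premise 13 is O(a ⊃ ¬u), but O(a) is not derivable from the premises, so it does not yield O(¬u).
So O(¬u) is not derivable, and the apparent clash with O(u) does not arise.
A world satisfying every obligation exists (e.g. a=false, c=true, g=false, k=false, m=false, n=false, p=true, q=true, s=false, t=false, u=true, v=false); no atom is both obligatory and forbidden, so the set is consistent.

Consistent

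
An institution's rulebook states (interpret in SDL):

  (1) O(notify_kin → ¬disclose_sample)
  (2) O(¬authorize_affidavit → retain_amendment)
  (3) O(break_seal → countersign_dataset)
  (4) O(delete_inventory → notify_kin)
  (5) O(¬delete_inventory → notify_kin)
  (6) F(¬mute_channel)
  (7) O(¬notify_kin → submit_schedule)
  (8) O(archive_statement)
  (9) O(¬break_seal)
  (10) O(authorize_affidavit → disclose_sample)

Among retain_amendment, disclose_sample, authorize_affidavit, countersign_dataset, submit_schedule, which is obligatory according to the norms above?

Premises 4 and 5 are O(delete_inventory → notify_kin) and O(¬delete_inventory → notify_kin); every ideal world satisfies delete_inventory or ¬delete_inventory, so in either case notify_kin holds — hence O(notify_kin).
From O(notify_kin) and premise 1, O(notify_kin → ¬disclose_sample), we obtain O(¬disclose_sample).
Premise 10 is O(authorize_affidavit → disclose_sample); contrapositively O(¬disclose_sample → ¬authorize_affidavit). Since O(¬disclose_sample) holds, K gives O(¬authorize_affidavit).
Premise 2 is O(¬authorize_affidavit → retain_amendment); since O(¬authorize_affidavit), deontic closure gives O(retain_amendment).
So O(retain_amendment) holds — retain_amendment is obligatory. None of the other listed options is made obligatory by any chain of premises.

retain_amendment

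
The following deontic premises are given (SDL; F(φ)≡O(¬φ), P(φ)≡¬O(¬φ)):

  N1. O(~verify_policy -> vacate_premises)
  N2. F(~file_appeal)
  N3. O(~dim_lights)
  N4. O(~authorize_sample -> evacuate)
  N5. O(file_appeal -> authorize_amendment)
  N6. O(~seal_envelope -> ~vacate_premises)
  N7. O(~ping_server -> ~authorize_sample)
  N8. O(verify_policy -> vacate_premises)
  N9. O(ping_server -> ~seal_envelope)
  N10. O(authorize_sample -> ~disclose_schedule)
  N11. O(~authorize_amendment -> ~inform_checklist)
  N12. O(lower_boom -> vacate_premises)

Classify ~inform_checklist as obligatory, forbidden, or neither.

Neither

Premise 11 is O(~authorize_amendment -> ~inform_checklist), but O(~authorize_amendment) is not derivable from the premises, so it does not yield O(~inform_checklist).
No premise or chain of K-axiom applications forces O(~inform_checklist), and none forces O(inform_checklist). So ~inform_checklist is neither obligatory nor forbidden under these norms.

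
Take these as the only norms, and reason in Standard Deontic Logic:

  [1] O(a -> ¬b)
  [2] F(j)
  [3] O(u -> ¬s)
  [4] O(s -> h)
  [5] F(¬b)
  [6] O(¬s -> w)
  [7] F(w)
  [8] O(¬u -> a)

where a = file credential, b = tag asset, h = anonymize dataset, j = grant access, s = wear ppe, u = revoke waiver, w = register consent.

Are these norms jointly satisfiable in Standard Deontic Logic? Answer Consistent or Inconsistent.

Inconsistent

Premise 5 is F(¬b), i.e. O(b).
Premise 1 is O(a -> ¬b); contrapositively O(b -> ¬a). Since O(b) holds, K gives O(¬a).
Premise 8, O(¬u -> a), contraposes to O(¬a -> u); with O(¬a) we get O(u).
Applying K to premise 3 (O(u -> ¬s)) and O(u) yields O(¬s).
Applying K to premise 6 (O(¬s -> w)) and O(¬s) yields O(w).
Yet premise 7 is F(w), i.e. O(¬w).
We now have both O(w) and O(¬w) — w is simultaneously obligatory and forbidden, violating the D-axiom.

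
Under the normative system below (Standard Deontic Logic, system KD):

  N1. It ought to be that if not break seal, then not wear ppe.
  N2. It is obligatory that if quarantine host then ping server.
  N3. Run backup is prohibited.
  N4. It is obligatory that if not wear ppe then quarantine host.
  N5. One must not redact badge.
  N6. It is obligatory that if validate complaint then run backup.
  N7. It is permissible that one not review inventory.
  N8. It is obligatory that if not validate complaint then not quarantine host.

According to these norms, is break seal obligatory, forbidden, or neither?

Premise 3 is F(run_backup), i.e. O(¬run_backup).
Premise 6, O(validate_complaint → run_backup), contraposes to O(¬run_backup → ¬validate_complaint); with O(¬run_backup) we get O(¬validate_complaint).
With premise 8, O(¬validate_complaint → ¬quarantine_host), the K-axiom yields O(¬quarantine_host).
The contrapositive of premise 4 (O(¬wear_ppe → quarantine_host)) is O(¬quarantine_host → wear_ppe), and O(¬quarantine_host) is already established, so O(wear_ppe).
Premise 1 is O(¬break_seal → ¬wear_ppe); contrapositively O(wear_ppe → break_seal). Since O(wear_ppe) holds, K gives O(break_seal).
Premises 2, 5, 7 do not contribute to this derivation.
Hence break_seal is obligatory.

Obligatory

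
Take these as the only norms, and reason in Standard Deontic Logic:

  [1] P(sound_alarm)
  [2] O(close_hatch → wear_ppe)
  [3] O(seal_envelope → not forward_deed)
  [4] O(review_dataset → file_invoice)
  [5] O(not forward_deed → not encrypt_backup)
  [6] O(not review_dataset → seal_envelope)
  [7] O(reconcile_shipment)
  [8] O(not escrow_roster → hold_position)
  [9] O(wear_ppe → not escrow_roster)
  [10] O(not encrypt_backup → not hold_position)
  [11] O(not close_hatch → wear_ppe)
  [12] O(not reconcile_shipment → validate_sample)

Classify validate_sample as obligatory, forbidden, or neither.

Premise 12 is O(not reconcile_shipment → validate_sample), but O(not reconcile_shipment) is not derivable from the premises, so it does not yield O(validate_sample).
No premise or chain of K-axiom applications forces O(validate_sample), and none forces O(not validate_sample). So validate_sample is neither obligatory nor forbidden under these norms.

Neither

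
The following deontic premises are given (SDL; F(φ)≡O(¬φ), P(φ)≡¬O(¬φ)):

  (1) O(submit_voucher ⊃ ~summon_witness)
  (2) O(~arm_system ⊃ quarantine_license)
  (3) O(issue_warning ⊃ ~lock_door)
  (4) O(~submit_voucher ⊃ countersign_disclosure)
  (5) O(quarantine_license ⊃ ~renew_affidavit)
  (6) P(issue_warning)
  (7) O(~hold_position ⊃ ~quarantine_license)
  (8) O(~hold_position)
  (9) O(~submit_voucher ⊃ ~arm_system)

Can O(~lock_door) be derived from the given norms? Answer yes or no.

Premise 3 is O(issue_warning ⊃ ~lock_door), but O(issue_warning) is not derivable from the premises (the permission P(issue_warning) asserts only ~O(~issue_warning), not O(issue_warning)), so it does not yield O(~lock_door).
No other premise forces O(~lock_door). An ideal world satisfying every premise can still have ~lock_door false, so O(~lock_door) is not derivable.

No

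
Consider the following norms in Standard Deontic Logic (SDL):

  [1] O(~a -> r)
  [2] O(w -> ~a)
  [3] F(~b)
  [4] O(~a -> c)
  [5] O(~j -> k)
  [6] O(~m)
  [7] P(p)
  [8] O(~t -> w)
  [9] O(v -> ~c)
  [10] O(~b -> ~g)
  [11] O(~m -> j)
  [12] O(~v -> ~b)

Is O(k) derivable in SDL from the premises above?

No

Premise 5 is O(~j -> k), but O(~j) is not derivable from the premises, so it does not yield O(k).
No other premise forces O(k). An ideal world satisfying every premise can still have k false, so O(k) is not derivable.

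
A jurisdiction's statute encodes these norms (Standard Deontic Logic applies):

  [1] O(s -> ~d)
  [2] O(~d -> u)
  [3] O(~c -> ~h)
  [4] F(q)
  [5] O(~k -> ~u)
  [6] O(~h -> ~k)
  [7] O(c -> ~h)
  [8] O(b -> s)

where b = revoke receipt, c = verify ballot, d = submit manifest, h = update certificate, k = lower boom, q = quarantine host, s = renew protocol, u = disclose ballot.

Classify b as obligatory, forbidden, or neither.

Premises 3 and 7 cover both cases: O(~c -> ~h) and O(c -> ~h). Since ~c ∨ c is a tautology, O(~h) follows.
With premise 6, O(~h -> ~k), the K-axiom yields O(~k).
Premise 5 is O(~k -> ~u); since O(~k), deontic closure gives O(~u).
The contrapositive of premise 2 (O(~d -> u)) is O(~u -> d), and O(~u) is already established, so O(d).
The contrapositive of premise 1 (O(s -> ~d)) is O(d -> ~s), and O(d) is already established, so O(~s).
Premise 8 is O(b -> s); contrapositively O(~s -> ~b). Since O(~s) holds, K gives O(~b).
Premise 4 does not contribute to this derivation.
Thus O(~b), which is F(b): b is forbidden.

Forbidden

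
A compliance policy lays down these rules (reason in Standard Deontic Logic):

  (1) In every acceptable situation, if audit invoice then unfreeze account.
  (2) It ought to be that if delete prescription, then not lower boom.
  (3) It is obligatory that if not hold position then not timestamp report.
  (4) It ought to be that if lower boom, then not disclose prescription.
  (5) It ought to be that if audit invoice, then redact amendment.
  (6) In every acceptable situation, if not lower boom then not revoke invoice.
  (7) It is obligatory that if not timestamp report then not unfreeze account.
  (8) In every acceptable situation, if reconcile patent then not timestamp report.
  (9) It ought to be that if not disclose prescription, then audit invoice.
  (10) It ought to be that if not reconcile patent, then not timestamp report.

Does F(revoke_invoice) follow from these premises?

By case analysis on ¬reconcile_patent: premise 10 gives O(¬reconcile_patent → ¬timestamp_report) and premise 8 gives O(reconcile_patent → ¬timestamp_report), so O(¬timestamp_report) either way.
Premise 7 is O(¬timestamp_report → ¬unfreeze_account); since O(¬timestamp_report), deontic closure gives O(¬unfreeze_account).
Premise 1, O(audit_invoice → unfreeze_account), contraposes to O(¬unfreeze_account → ¬audit_invoice); with O(¬unfreeze_account) we get O(¬audit_invoice).
The contrapositive of premise 9 (O(¬disclose_prescription → audit_invoice)) is O(¬audit_invoice → disclose_prescription), and O(¬audit_invoice) is already established, so O(disclose_prescription).
Premise 4, O(lower_boom → ¬disclose_prescription), contraposes to O(disclose_prescription → ¬lower_boom); with O(disclose_prescription) we get O(¬lower_boom).
Premise 6 is O(¬lower_boom → ¬revoke_invoice); since O(¬lower_boom), deontic closure gives O(¬revoke_invoice).
Premises 2, 3, 5 do not contribute to this derivation.
So O(¬revoke_invoice) holds, i.e. F(revoke_invoice). The claim follows.

Yes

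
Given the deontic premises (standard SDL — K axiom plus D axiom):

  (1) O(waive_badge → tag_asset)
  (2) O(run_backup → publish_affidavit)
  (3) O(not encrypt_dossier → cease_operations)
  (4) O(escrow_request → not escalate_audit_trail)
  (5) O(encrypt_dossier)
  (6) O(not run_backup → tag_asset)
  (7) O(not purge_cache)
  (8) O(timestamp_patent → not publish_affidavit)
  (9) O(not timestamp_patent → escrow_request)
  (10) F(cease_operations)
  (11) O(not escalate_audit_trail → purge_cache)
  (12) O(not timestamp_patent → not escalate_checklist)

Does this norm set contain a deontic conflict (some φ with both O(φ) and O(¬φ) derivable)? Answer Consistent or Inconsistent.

Consistent

Premise 3 is O(not encrypt_dossier → cease_operations), but O(not encrypt_dossier) is not derivable from the premises, so it does not yield O(cease_operations).
So O(cease_operations) is not derivable, and the apparent clash with O(not cease_operations) does not arise.
A world satisfying every obligation exists (e.g. cease_operations=false, encrypt_dossier=true, escalate_audit_trail=true, escalate_checklist=false, escrow_request=false, publish_affidavit=false, purge_cache=false, run_backup=false, tag_asset=true, timestamp_patent=true, waive_badge=false); no atom is both obligatory and forbidden, so the set is consistent.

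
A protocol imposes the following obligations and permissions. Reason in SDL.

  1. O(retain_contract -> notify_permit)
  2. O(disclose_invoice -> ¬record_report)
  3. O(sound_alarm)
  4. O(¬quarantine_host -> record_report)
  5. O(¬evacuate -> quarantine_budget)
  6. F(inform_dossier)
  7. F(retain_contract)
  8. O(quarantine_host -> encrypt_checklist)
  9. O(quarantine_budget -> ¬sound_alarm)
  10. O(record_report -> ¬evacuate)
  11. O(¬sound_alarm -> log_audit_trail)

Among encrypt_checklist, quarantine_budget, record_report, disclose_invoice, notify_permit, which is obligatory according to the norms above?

encrypt_checklist

From premise 3 we have O(sound_alarm).
Premise 9, O(quarantine_budget -> ¬sound_alarm), contraposes to O(sound_alarm -> ¬quarantine_budget); with O(sound_alarm) we get O(¬quarantine_budget).
Premise 5, O(¬evacuate -> quarantine_budget), contraposes to O(¬quarantine_budget -> evacuate); with O(¬quarantine_budget) we get O(evacuate).
Premise 10 is O(record_report -> ¬evacuate); contrapositively O(evacuate -> ¬record_report). Since O(evacuate) holds, K gives O(¬record_report).
Premise 4, O(¬quarantine_host -> record_report), contraposes to O(¬record_report -> quarantine_host); with O(¬record_report) we get O(quarantine_host).
Applying K to premise 8 (O(quarantine_host -> encrypt_checklist)) and O(quarantine_host) yields O(encrypt_checklist).
So O(encrypt_checklist) holds — encrypt_checklist is obligatory. None of the other listed options is made obligatory by any chain of premises.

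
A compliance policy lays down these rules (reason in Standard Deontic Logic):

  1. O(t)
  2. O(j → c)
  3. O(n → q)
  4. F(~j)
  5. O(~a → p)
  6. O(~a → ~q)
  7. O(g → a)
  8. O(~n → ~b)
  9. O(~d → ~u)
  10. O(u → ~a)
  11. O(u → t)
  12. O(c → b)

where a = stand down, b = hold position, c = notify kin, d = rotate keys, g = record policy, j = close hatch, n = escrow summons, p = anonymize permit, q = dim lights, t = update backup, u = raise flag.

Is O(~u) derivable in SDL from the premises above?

Premise 4, F(~j), is equivalent to O(j).
With premise 2, O(j → c), the K-axiom yields O(c).
With premise 12, O(c → b), the K-axiom yields O(b).
Premise 8 is O(~n → ~b); contrapositively O(b → n). Since O(b) holds, K gives O(n).
Premise 3 is O(n → q); since O(n), deontic closure gives O(q).
The contrapositive of premise 6 (O(~a → ~q)) is O(q → a), and O(q) is already established, so O(a).
Premise 10, O(u → ~a), contraposes to O(a → ~u); with O(a) we get O(~u).
Premises 1, 5, 7, 9, 11 do not contribute to this derivation.
So O(~u) follows.

Yes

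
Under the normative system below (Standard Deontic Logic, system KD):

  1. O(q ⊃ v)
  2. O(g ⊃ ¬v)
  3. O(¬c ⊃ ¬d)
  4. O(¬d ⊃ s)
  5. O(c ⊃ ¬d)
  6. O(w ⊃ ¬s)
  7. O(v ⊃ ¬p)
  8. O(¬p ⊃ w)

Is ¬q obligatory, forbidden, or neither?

Obligatory

Premises 5 and 3 are O(c ⊃ ¬d) and O(¬c ⊃ ¬d); every ideal world satisfies c or ¬c, so in either case ¬d holds — hence O(¬d).
From O(¬d) and premise 4, O(¬d ⊃ s), we obtain O(s).
The contrapositive of premise 6 (O(w ⊃ ¬s)) is O(s ⊃ ¬w), and O(s) is already established, so O(¬w).
Premise 8, O(¬p ⊃ w), contraposes to O(¬w ⊃ p); with O(¬w) we get O(p).
Premise 7, O(v ⊃ ¬p), contraposes to O(p ⊃ ¬v); with O(p) we get O(¬v).
Premise 1 is O(q ⊃ v); contrapositively O(¬v ⊃ ¬q). Since O(¬v) holds, K gives O(¬q).
Premise 2 does not contribute to this derivation.
Hence ¬q is obligatory.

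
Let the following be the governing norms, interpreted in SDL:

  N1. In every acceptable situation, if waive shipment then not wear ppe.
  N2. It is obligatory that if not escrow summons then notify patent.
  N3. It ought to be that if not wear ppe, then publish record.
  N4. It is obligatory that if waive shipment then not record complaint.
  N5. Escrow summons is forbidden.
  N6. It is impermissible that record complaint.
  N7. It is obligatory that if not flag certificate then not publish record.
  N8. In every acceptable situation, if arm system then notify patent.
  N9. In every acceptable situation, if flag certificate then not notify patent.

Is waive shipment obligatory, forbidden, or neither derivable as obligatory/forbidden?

Forbidden

Premise 5 is F(escrow_summons), i.e. O(¬escrow_summons).
With premise 2, O(¬escrow_summons → notify_patent), the K-axiom yields O(notify_patent).
Premise 9, O(flag_certificate → ¬notify_patent), contraposes to O(notify_patent → ¬flag_certificate); with O(notify_patent) we get O(¬flag_certificate).
Premise 7 is O(¬flag_certificate → ¬publish_record); since O(¬flag_certificate), deontic closure gives O(¬publish_record).
The contrapositive of premise 3 (O(¬wear_ppe → publish_record)) is O(¬publish_record → wear_ppe), and O(¬publish_record) is already established, so O(wear_ppe).
Premise 1, O(waive_shipment → ¬wear_ppe), contraposes to O(wear_ppe → ¬waive_shipment); with O(wear_ppe) we get O(¬waive_shipment).
Premises 4, 6, 8 do not contribute to this derivation.
Thus O(¬waive_shipment), which is F(waive_shipment): waive_shipment is forbidden.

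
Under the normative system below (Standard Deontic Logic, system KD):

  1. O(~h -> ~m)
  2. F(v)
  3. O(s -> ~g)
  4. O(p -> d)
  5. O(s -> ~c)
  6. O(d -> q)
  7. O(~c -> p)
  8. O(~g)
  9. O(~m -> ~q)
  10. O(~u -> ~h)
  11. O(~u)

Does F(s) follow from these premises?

Yes

From premise 11 we have O(~u).
With premise 10, O(~u -> ~h), the K-axiom yields O(~h).
With premise 1, O(~h -> ~m), the K-axiom yields O(~m).
With premise 9, O(~m -> ~q), the K-axiom yields O(~q).
Premise 6 is O(d -> q); contrapositively O(~q -> ~d). Since O(~q) holds, K gives O(~d).
Premise 4 is O(p -> d); contrapositively O(~d -> ~p). Since O(~d) holds, K gives O(~p).
The contrapositive of premise 7 (O(~c -> p)) is O(~p -> c), and O(~p) is already established, so O(c).
Premise 5, O(s -> ~c), contraposes to O(c -> ~s); with O(c) we get O(~s).
Premises 2, 3, 8 do not contribute to this derivation.
So O(~s) holds, i.e. F(s). The claim follows.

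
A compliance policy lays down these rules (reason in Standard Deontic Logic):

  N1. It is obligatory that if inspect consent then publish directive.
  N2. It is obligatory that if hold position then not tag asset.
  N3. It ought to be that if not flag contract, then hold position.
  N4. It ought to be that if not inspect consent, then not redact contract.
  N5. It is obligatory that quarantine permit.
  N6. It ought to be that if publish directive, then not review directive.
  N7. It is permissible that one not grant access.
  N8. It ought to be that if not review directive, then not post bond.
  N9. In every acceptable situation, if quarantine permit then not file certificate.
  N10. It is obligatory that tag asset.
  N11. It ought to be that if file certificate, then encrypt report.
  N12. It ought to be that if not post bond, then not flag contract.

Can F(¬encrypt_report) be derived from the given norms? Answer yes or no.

Premise 11 is O(file_certificate → encrypt_report), but O(file_certificate) is not derivable from the premises, so it does not yield O(encrypt_report).
No other premise forces O(encrypt_report). An ideal world satisfying every premise can still have ¬encrypt_report true, so F(¬encrypt_report) is not derivable.

No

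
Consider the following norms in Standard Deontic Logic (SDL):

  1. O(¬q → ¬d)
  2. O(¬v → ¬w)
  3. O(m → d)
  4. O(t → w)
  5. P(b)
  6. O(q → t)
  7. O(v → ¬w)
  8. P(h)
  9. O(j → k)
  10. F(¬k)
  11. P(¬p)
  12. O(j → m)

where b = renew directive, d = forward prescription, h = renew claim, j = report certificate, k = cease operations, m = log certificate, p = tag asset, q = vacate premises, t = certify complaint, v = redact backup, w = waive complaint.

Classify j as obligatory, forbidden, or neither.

Forbidden

Premises 2 and 7 are O(¬v → ¬w) and O(v → ¬w); every ideal world satisfies ¬v or v, so in either case ¬w holds — hence O(¬w).
Premise 4, O(t → w), contraposes to O(¬w → ¬t); with O(¬w) we get O(¬t).
The contrapositive of premise 6 (O(q → t)) is O(¬t → ¬q), and O(¬t) is already established, so O(¬q).
Premise 1 is O(¬q → ¬d); since O(¬q), deontic closure gives O(¬d).
Premise 3 is O(m → d); contrapositively O(¬d → ¬m). Since O(¬d) holds, K gives O(¬m).
Premise 12 is O(j → m); contrapositively O(¬m → ¬j). Since O(¬m) holds, K gives O(¬j).
Premises 5, 8, 9, 10, 11 do not contribute to this derivation.
Thus O(¬j), which is F(j): j is forbidden.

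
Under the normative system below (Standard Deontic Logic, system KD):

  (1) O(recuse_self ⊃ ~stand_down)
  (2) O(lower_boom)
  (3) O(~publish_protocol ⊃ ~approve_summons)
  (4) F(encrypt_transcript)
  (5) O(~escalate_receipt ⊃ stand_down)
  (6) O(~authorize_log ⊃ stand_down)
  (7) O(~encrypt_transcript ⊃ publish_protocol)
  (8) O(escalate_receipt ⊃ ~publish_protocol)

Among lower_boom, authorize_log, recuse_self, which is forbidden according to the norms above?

recuse_self

Premise 4, F(encrypt_transcript), is equivalent to O(~encrypt_transcript).
Premise 7 is O(~encrypt_transcript ⊃ publish_protocol); since O(~encrypt_transcript), deontic closure gives O(publish_protocol).
Premise 8 is O(escalate_receipt ⊃ ~publish_protocol); contrapositively O(publish_protocol ⊃ ~escalate_receipt). Since O(publish_protocol) holds, K gives O(~escalate_receipt).
With premise 5, O(~escalate_receipt ⊃ stand_down), the K-axiom yields O(stand_down).
Premise 1, O(recuse_self ⊃ ~stand_down), contraposes to O(stand_down ⊃ ~recuse_self); with O(stand_down) we get O(~recuse_self).
So O(~recuse_self) holds, i.e. recuse_self is forbidden. None of the other listed options is forbidden under the premises.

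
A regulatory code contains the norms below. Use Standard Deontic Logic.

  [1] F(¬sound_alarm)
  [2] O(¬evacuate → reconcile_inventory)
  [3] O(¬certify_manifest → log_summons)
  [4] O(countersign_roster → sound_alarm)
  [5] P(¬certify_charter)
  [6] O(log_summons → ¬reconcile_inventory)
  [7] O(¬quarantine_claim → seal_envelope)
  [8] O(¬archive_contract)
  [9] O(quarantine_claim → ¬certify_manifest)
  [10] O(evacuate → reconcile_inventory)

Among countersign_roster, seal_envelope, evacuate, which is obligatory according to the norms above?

Premises 10 and 2 are O(evacuate → reconcile_inventory) and O(¬evacuate → reconcile_inventory); every ideal world satisfies evacuate or ¬evacuate, so in either case reconcile_inventory holds — hence O(reconcile_inventory).
Premise 6, O(log_summons → ¬reconcile_inventory), contraposes to O(reconcile_inventory → ¬log_summons); with O(reconcile_inventory) we get O(¬log_summons).
Premise 3 is O(¬certify_manifest → log_summons); contrapositively O(¬log_summons → certify_manifest). Since O(¬log_summons) holds, K gives O(certify_manifest).
Premise 9, O(quarantine_claim → ¬certify_manifest), contraposes to O(certify_manifest → ¬quarantine_claim); with O(certify_manifest) we get O(¬quarantine_claim).
Premise 7 is O(¬quarantine_claim → seal_envelope); since O(¬quarantine_claim), deontic closure gives O(seal_envelope).
So O(seal_envelope) holds — seal_envelope is obligatory. None of the other listed options is made obligatory by any chain of premises.

seal_envelope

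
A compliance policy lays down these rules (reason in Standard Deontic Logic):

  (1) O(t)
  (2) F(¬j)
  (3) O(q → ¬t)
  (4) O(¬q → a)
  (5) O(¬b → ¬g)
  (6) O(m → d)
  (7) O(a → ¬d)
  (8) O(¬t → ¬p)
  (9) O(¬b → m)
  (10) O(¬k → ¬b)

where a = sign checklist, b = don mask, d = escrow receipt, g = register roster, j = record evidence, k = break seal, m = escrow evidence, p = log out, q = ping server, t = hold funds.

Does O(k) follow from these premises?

Yes

Premise 1 states O(t) outright.
Premise 3 is O(q → ¬t); contrapositively O(t → ¬q). Since O(t) holds, K gives O(¬q).
From O(¬q) and premise 4, O(¬q → a), we obtain O(a).
From O(a) and premise 7, O(a → ¬d), we obtain O(¬d).
The contrapositive of premise 6 (O(m → d)) is O(¬d → ¬m), and O(¬d) is already established, so O(¬m).
The contrapositive of premise 9 (O(¬b → m)) is O(¬m → b), and O(¬m) is already established, so O(b).
The contrapositive of premise 10 (O(¬k → ¬b)) is O(b → k), and O(b) is already established, so O(k).
Premises 2, 5, 8 do not contribute to this derivation.
So O(k) follows.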